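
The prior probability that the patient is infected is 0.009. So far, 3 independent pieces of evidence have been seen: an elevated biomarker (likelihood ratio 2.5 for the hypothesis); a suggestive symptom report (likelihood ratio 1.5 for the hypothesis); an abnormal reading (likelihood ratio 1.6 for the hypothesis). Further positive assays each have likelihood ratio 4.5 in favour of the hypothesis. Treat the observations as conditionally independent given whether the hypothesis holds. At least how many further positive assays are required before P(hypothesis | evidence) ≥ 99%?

5

Prior odds = 0.009/0.991 = 9/991.
Combined Bayes factor of the evidence already in hand = 2.5 × 1.5 × 1.6 = 6.
Odds after that evidence = (9/991) × 6 = 54/991.
Target odds = 0.99/0.01 = 99.
Need 4.5ⁿ ≥ 99 ÷ (54/991) = 10901/6.
4.5⁴ = 410.0625 falls short of 10901/6 but 4.5⁵ = 1845.28125 reaches it, so n = 5.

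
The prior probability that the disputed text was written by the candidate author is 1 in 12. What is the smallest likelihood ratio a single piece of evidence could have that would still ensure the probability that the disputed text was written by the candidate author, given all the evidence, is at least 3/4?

33

Prior odds = (1/12)/(11/12) = 1/11.
Target odds = 0.75/0.25 = 3.
Required Bayes factor = 3 ÷ (1/11) = 33.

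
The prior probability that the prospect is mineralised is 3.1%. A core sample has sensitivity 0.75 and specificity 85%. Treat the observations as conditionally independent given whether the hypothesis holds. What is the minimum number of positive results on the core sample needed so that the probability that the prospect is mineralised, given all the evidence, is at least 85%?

Prior odds = 0.031/0.969 = 31/969.
False-positive rate = 1 − 0.85 = 0.15; likelihood ratio of a positive = 0.75/0.15 = 5.
Target odds: 0.85 ÷ 0.15 = 17/3.
Need (31/969) × 5ⁿ ≥ 17/3, i.e. 5ⁿ ≥ 5491/31.
5³ = 125 falls short of 5491/31 but 5⁴ = 625 reaches it, so n = 4.

4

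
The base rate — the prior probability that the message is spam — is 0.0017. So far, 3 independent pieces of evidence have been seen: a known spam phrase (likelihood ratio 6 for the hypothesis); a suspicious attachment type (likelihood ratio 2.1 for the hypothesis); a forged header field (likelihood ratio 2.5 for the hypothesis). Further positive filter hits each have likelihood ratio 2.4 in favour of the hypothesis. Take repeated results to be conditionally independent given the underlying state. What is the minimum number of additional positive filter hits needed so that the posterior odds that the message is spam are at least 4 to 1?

Prior odds = 0.0017/0.9983 = 17/9983.
Combined Bayes factor of the evidence already in hand = 6 × 2.1 × 2.5 = 31.5.
Odds after that evidence = (17/9983) × 31.5 = 1071/19966.
Target odds = 4.
Need 2.4ⁿ ≥ 4 ÷ (1071/19966) = 79864/1071.
2.4⁴ = 33.1776 falls short of 79864/1071 but 2.4⁵ = 79.62624 reaches it, so n = 5.

5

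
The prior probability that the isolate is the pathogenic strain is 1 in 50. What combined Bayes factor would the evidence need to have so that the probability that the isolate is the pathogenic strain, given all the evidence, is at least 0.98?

Prior odds = 0.02/0.98 = 1/49.
Target odds = 0.98/0.02 = 49.
Required Bayes factor = 49 ÷ (1/49) = 2401.

2401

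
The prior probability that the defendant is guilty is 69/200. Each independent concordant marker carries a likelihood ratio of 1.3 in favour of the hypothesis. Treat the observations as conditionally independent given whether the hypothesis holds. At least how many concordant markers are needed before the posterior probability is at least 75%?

7

Prior odds: 0.345 ÷ 0.655 = 69/131.
Likelihood ratio per concordant marker = 1.3.
Target posterior odds = 0.75/0.25 = 3.
Require 1.3ⁿ ≥ 3 ÷ (69/131) = 131/23.
1.3⁶ = 4826809/1000000 falls short of 131/23 but 1.3⁷ = 62748517/10000000 reaches it, so n = 7.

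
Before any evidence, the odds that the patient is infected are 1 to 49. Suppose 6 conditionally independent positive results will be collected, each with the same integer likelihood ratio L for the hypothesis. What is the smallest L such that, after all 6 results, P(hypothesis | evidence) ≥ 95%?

Prior odds = 1/49.
Target odds = 0.95/0.05 = 19.
Need L⁶ ≥ 19 ÷ (1/49) = 931.
3⁶ = 729 < 931 ≤ 4096 = 4⁶, so L = 4.

4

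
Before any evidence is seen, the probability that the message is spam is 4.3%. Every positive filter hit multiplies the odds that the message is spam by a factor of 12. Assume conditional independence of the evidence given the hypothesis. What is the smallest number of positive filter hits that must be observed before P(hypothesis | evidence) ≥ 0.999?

5

Prior odds: 0.043 ÷ 0.957 = 43/957.
Likelihood ratio per positive filter hit = 12.
Target odds: 0.999 ÷ 0.001 = 999.
Need (43/957) × 12ⁿ ≥ 999, i.e. 12ⁿ ≥ 956043/43.
12⁴ = 20736 falls short of 956043/43 but 12⁵ = 248832 reaches it, so n = 5.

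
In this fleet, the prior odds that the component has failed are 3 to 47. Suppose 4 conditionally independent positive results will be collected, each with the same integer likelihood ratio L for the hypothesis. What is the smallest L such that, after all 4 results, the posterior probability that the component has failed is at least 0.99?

7

Prior odds = 3/47.
Target odds = 0.99/0.01 = 99.
Need L⁴ ≥ 99 ÷ (3/47) = 1551.
6⁴ = 1296 < 1551 ≤ 2401 = 7⁴, so L = 7.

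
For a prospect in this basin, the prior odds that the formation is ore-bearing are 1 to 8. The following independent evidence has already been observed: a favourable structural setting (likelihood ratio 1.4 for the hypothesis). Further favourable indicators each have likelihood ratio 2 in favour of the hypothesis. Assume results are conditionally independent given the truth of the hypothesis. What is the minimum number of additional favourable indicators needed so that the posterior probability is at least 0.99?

10

Prior odds = 0.125.
Bayes factor of the evidence already in hand = 1.4.
Odds after that evidence = 0.125 × 1.4 = 0.175.
Target odds = 0.99/0.01 = 99.
Need 2ⁿ ≥ 99 ÷ 0.175 = 3960/7.
2⁹ = 512 falls short of 3960/7 but 2¹⁰ = 1024 reaches it, so n = 10.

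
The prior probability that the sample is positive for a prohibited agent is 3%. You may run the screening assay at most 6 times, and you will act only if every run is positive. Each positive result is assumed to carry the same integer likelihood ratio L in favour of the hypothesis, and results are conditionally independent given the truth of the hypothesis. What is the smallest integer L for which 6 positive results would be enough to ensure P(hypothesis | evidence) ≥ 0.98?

4

Prior odds = 0.03/0.97 = 3/97.
Target odds = 0.98/0.02 = 49.
Need L⁶ ≥ 49 ÷ (3/97) = 4753/3.
3⁶ = 729 < 4753/3 ≤ 4096 = 4⁶, so L = 4.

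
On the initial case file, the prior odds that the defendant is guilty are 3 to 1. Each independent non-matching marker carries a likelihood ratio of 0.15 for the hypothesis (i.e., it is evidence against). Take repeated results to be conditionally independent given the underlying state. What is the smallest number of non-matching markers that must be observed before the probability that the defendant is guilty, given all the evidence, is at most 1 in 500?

4

Prior odds = 3.
Likelihood ratio per non-matching marker = 0.15.
Target odds: 0.002 ÷ 0.998 = 1/499.
Need 3 × 0.15ⁿ ≤ 1/499, i.e. 0.15ⁿ ≤ 1/1497.
0.15³ = 0.003375 is still above 1/1497 but 0.15⁴ = 81/160000 is at or below it, so n = 4.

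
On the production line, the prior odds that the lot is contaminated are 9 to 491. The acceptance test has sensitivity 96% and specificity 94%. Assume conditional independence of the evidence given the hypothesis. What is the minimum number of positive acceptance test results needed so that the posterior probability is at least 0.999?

Prior odds = 9/491.
False-positive rate = 1 − 0.94 = 0.06; likelihood ratio of a positive = 0.96/0.06 = 16.
Target odds: 0.999 ÷ 0.001 = 999.
Require 16ⁿ ≥ 999 ÷ (9/491) = 54501.
16³ = 4096 falls short of 54501 but 16⁴ = 65536 reaches it, so n = 4.

4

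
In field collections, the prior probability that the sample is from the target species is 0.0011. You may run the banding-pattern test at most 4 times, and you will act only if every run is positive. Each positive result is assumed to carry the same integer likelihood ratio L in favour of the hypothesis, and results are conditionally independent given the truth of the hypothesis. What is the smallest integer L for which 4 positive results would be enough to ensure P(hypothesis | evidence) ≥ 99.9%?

Prior odds = 0.0011/0.9989 = 11/9989.
Target odds = 0.999/0.001 = 999.
Need L⁴ ≥ 999 ÷ (11/9989) = 9979011/11.
30⁴ = 810000 < 9979011/11 ≤ 923521 = 31⁴, so L = 31.

31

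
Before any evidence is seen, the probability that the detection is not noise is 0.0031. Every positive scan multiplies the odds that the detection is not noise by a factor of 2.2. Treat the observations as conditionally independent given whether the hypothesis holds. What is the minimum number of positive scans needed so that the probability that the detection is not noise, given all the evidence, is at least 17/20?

10

Prior odds = 0.0031/0.9969 = 31/9969.
Likelihood ratio per positive scan = 2.2.
Target odds: 0.85 ÷ 0.15 = 17/3.
Need (31/9969) × 2.2ⁿ ≥ 17/3, i.e. 2.2ⁿ ≥ 56491/31.
2.2⁹ ≈1207.27 falls short of 56491/31 but 2.2¹⁰ ≈2655.99 reaches it, so n = 10.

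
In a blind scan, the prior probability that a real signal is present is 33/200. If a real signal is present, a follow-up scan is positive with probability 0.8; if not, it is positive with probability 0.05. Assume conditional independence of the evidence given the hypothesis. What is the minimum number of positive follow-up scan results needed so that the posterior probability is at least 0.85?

Prior odds = 0.165/0.835 = 33/167.
Likelihood ratio of a positive = 0.8/0.05 = 16.
Target odds: 0.85 ÷ 0.15 = 17/3.
Require 16ⁿ ≥ 17/3 ÷ (33/167) = 2839/99.
16¹ = 16 falls short of 2839/99 but 16² = 256 reaches it, so n = 2.

2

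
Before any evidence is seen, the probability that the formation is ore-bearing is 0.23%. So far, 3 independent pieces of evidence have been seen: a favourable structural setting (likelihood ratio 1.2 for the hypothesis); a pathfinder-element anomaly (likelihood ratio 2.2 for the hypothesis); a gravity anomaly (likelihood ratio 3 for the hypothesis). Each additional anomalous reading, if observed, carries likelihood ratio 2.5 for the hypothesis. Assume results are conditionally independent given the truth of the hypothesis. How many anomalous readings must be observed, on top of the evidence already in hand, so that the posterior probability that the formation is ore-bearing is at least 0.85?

7

Prior odds = 0.0023/0.9977 = 23/9977.
Combined Bayes factor of the evidence already in hand = 1.2 × 2.2 × 3 = 7.92.
Odds after that evidence = (23/9977) × 7.92 = 414/22675.
Target odds = 0.85/0.15 = 17/3.
Need 2.5ⁿ ≥ 17/3 ÷ (414/22675) = 385475/1242.
2.5⁶ = 244.140625 falls short of 385475/1242 but 2.5⁷ = 610.3515625 reaches it, so n = 7.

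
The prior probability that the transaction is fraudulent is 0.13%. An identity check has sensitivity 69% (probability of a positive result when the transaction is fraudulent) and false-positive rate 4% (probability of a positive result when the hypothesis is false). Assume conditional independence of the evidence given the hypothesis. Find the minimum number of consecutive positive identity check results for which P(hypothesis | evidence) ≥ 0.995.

Prior odds = 0.0013/0.9987 = 13/9987.
Likelihood ratio of a positive result = 0.69/0.04 = 17.25.
Target odds: 0.995 ÷ 0.005 = 199.
Need (13/9987) × 17.25ⁿ ≥ 199, i.e. 17.25ⁿ ≥ 1987413/13.
17.25⁴ = 22667121/256 falls short of 1987413/13 but 17.25⁵ ≈1.52737e+06 reaches it, so n = 5.

5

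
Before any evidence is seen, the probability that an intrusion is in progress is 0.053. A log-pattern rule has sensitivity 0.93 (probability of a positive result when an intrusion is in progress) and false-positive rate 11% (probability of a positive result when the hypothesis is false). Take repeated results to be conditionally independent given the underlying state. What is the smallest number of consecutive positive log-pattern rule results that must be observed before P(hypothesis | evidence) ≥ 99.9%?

Prior odds = 0.053/0.947 = 53/947.
Likelihood ratio of a positive result = 0.93/0.11 = 93/11.
Target posterior odds = 0.999/0.001 = 999.
Need (53/947) × (93/11)ⁿ ≥ 999, i.e. (93/11)ⁿ ≥ 946053/53.
(93/11)⁴ = 74805201/14641 falls short of 946053/53 but (93/11)⁵ ≈43196.8 reaches it, so n = 5.

5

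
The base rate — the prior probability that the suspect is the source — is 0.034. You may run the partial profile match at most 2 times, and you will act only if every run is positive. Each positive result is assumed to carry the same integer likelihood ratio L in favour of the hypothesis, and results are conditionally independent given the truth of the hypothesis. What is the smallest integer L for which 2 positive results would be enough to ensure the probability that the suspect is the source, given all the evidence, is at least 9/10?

16

Prior odds = 0.034/0.966 = 17/483.
Target odds = 0.9/0.1 = 9.
Need L² ≥ 9 ÷ (17/483) = 4347/17.
15² = 225 < 4347/17 ≤ 256 = 16², so L = 16.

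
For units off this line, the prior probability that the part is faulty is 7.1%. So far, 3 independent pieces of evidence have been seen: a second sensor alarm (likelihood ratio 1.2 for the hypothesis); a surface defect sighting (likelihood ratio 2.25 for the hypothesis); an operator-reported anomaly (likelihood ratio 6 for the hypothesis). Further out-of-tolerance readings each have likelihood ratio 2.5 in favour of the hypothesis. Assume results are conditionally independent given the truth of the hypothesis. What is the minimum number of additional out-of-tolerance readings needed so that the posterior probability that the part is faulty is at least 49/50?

Prior odds = 0.071/0.929 = 71/929.
Combined Bayes factor of the evidence already in hand = 1.2 × 2.25 × 6 = 16.2.
Odds after that evidence = (71/929) × 16.2 = 5751/4645.
Target odds = 0.98/0.02 = 49.
Need 2.5ⁿ ≥ 49 ÷ (5751/4645) = 227605/5751.
2.5⁴ = 39.0625 falls short of 227605/5751 but 2.5⁵ = 97.65625 reaches it, so n = 5.

5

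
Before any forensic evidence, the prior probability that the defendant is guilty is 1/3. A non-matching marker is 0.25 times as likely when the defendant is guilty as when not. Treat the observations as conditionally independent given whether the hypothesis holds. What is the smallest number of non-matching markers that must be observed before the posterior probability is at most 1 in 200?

4

Prior odds = (1/3)/(2/3) = 0.5.
Likelihood ratio per non-matching marker = 0.25.
Target posterior odds = 0.005/0.995 = 1/199.
Need 0.5 × 0.25ⁿ ≤ 1/199, i.e. 0.25ⁿ ≤ 2/199.
0.25³ = 0.015625 is still above 2/199 but 0.25⁴ = 0.00390625 is at or below it, so n = 4.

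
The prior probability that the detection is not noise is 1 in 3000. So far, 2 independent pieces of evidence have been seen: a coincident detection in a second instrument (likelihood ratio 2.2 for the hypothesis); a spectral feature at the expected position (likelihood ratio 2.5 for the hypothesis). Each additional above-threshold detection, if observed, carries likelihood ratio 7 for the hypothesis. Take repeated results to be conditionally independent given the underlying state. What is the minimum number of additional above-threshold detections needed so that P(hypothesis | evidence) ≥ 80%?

4

Prior odds = (1/3000)/(2999/3000) = 1/2999.
Combined Bayes factor of the evidence already in hand = 2.2 × 2.5 = 5.5.
Odds after that evidence = (1/2999) × 5.5 = 11/5998.
Target odds = 0.8/0.2 = 4.
Need 7ⁿ ≥ 4 ÷ (11/5998) = 23992/11.
7³ = 343 falls short of 23992/11 but 7⁴ = 2401 reaches it, so n = 4.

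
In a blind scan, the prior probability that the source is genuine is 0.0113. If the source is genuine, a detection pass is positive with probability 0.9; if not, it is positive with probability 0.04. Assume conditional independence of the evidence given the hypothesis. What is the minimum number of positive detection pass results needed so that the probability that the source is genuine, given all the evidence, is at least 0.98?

3

Prior odds: 0.0113 ÷ 0.9887 = 113/9887.
Likelihood ratio of a positive = 0.9/0.04 = 22.5.
Target odds: 0.98 ÷ 0.02 = 49.
Require 22.5ⁿ ≥ 49 ÷ (113/9887) = 484463/113.
22.5² = 506.25 falls short of 484463/113 but 22.5³ = 11390.625 reaches it, so n = 3.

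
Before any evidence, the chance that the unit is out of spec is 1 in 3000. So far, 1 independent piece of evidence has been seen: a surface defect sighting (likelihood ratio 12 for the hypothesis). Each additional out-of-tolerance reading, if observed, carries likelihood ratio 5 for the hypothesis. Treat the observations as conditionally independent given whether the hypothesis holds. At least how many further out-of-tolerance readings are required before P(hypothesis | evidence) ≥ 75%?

5

Prior odds = (1/3000)/(2999/3000) = 1/2999.
Bayes factor of the evidence already in hand = 12.
Odds after that evidence = (1/2999) × 12 = 12/2999.
Target odds = 0.75/0.25 = 3.
Need 5ⁿ ≥ 3 ÷ (12/2999) = 749.75.
5⁴ = 625 falls short of 749.75 but 5⁵ = 3125 reaches it, so n = 5.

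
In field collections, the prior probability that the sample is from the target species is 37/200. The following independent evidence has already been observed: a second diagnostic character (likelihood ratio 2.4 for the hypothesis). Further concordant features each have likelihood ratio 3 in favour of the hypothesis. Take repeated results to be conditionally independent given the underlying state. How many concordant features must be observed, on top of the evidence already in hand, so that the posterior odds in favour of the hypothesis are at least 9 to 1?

Prior odds = 0.185/0.815 = 37/163.
Bayes factor of the evidence already in hand = 2.4.
Odds after that evidence = (37/163) × 2.4 = 444/815.
Target odds = 9.
Need 3ⁿ ≥ 9 ÷ (444/815) = 2445/148.
3² = 9 falls short of 2445/148 but 3³ = 27 reaches it, so n = 3.

3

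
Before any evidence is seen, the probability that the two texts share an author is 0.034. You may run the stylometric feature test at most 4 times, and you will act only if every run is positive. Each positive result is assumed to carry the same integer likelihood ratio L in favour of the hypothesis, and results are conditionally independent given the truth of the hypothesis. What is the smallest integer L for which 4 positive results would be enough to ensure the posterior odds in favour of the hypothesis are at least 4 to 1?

Prior odds = 0.034/0.966 = 17/483.
Target odds = 4.
Need L⁴ ≥ 4 ÷ (17/483) = 1932/17.
3⁴ = 81 < 1932/17 ≤ 256 = 4⁴, so L = 4.

4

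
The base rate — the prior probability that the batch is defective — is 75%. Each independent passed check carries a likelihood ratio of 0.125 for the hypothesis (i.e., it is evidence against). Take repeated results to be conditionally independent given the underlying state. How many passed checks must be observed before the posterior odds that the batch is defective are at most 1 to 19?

Prior odds = 0.75/0.25 = 3.
Likelihood ratio per passed check = 0.125.
Target odds = 1/19.
Need 3 × 0.125ⁿ ≤ 1/19, i.e. 0.125ⁿ ≤ 1/57.
0.125¹ = 0.125 is still above 1/57 but 0.125² = 0.015625 is at or below it, so n = 2.

2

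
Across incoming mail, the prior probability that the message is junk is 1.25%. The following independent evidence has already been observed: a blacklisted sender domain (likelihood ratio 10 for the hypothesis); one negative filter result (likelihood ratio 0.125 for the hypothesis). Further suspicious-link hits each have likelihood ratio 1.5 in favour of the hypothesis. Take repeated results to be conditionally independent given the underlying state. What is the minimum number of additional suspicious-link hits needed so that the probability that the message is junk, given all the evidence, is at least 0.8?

14

Prior odds = 0.0125/0.9875 = 1/79.
Combined Bayes factor of the evidence already in hand = 10 × 0.125 = 1.25.
Odds after that evidence = (1/79) × 1.25 = 5/316.
Target odds = 0.8/0.2 = 4.
Need 1.5ⁿ ≥ 4 ÷ (5/316) = 252.8.
1.5¹³ = 1594323/8192 falls short of 252.8 but 1.5¹⁴ = 4782969/16384 reaches it, so n = 14.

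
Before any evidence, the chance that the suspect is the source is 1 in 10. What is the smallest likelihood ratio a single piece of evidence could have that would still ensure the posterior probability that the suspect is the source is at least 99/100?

Prior odds = 0.1/0.9 = 1/9.
Target odds = 0.99/0.01 = 99.
Required Bayes factor = 99 ÷ (1/9) = 891.

891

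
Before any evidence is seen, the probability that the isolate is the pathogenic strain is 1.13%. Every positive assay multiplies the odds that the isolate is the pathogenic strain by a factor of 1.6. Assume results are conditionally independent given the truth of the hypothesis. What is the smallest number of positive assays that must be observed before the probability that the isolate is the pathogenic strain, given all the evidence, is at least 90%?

Prior odds: 0.0113 ÷ 0.9887 = 113/9887.
Likelihood ratio per positive assay = 1.6.
Target posterior odds = 0.9/0.1 = 9.
Require 1.6ⁿ ≥ 9 ÷ (113/9887) = 88983/113.
1.6¹⁴ ≈720.576 falls short of 88983/113 but 1.6¹⁵ ≈1152.92 reaches it, so n = 15.

15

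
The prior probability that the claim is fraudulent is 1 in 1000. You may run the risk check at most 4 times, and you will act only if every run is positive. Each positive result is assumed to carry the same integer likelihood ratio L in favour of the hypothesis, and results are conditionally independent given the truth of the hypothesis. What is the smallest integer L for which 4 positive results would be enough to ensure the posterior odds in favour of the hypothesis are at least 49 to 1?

15

Prior odds = 0.001/0.999 = 1/999.
Target odds = 49.
Need L⁴ ≥ 49 ÷ (1/999) = 48951.
14⁴ = 38416 < 48951 ≤ 50625 = 15⁴, so L = 15.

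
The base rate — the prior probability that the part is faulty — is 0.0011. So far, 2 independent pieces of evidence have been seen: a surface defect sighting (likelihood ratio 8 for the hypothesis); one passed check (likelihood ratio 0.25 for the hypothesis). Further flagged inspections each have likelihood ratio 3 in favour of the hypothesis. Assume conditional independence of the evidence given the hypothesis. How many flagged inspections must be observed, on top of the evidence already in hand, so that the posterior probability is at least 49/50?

Prior odds = 0.0011/0.9989 = 11/9989.
Combined Bayes factor of the evidence already in hand = 8 × 0.25 = 2.
Odds after that evidence = (11/9989) × 2 = 22/9989.
Target odds = 0.98/0.02 = 49.
Need 3ⁿ ≥ 49 ÷ (22/9989) = 489461/22.
3⁹ = 19683 falls short of 489461/22 but 3¹⁰ = 59049 reaches it, so n = 10.

10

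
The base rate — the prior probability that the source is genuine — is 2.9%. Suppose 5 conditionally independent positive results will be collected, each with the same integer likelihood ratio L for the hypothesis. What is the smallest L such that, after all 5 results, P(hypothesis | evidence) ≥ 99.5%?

Prior odds = 0.029/0.971 = 29/971.
Target odds = 0.995/0.005 = 199.
Need L⁵ ≥ 199 ÷ (29/971) = 193229/29.
5⁵ = 3125 < 193229/29 ≤ 7776 = 6⁵, so L = 6.

6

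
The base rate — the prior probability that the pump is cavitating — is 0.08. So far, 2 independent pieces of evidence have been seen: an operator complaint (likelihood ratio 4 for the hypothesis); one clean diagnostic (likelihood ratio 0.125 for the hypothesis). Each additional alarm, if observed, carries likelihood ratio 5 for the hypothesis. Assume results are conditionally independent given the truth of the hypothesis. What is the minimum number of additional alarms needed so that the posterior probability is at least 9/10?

4

Prior odds = 0.08/0.92 = 2/23.
Combined Bayes factor of the evidence already in hand = 4 × 0.125 = 0.5.
Odds after that evidence = (2/23) × 0.5 = 1/23.
Target odds = 0.9/0.1 = 9.
Need 5ⁿ ≥ 9 ÷ (1/23) = 207.
5³ = 125 falls short of 207 but 5⁴ = 625 reaches it, so n = 4.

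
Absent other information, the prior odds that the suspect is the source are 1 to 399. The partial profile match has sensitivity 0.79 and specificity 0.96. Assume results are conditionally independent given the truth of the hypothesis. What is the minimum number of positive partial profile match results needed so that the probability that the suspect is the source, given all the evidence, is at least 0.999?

Prior odds = 1/399.
False-positive rate = 1 − 0.96 = 0.04; likelihood ratio of a positive = 0.79/0.04 = 19.75.
Target posterior odds = 0.999/0.001 = 999.
Need (1/399) × 19.75ⁿ ≥ 999, i.e. 19.75ⁿ ≥ 398601.
19.75⁴ = 38950081/256 falls short of 398601 but 19.75⁵ ≈3.00494e+06 reaches it, so n = 5.

5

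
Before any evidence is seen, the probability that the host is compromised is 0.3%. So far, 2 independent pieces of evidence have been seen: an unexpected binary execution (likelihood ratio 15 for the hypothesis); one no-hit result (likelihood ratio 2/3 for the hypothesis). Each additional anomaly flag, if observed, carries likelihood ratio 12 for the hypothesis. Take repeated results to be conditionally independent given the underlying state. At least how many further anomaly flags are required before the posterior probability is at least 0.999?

Prior odds = 0.003/0.997 = 3/997.
Combined Bayes factor of the evidence already in hand = 15 × (2/3) = 10.
Odds after that evidence = (3/997) × 10 = 30/997.
Target odds = 0.999/0.001 = 999.
Need 12ⁿ ≥ 999 ÷ (30/997) = 33200.1.
12⁴ = 20736 falls short of 33200.1 but 12⁵ = 248832 reaches it, so n = 5.

5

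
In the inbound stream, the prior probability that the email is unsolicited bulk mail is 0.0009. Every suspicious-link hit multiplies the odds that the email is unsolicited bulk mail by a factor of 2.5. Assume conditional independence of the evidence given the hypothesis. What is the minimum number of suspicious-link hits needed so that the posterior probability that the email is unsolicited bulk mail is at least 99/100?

Prior odds: 0.0009 ÷ 0.9991 = 9/9991.
Likelihood ratio per suspicious-link hit = 2.5.
Target odds: 0.99 ÷ 0.01 = 99.
Need (9/9991) × 2.5ⁿ ≥ 99, i.e. 2.5ⁿ ≥ 109901.
2.5¹² = 244140625/4096 falls short of 109901 but 2.5¹³ ≈149012 reaches it, so n = 13.

13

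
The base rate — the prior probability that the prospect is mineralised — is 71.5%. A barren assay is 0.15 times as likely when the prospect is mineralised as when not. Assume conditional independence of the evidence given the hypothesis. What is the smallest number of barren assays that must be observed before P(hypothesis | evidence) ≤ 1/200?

Prior odds: 0.715 ÷ 0.285 = 143/57.
Likelihood ratio per barren assay = 0.15.
Target posterior odds = 0.005/0.995 = 1/199.
Require 0.15ⁿ ≤ 1/199 ÷ (143/57) = 57/28457.
0.15³ = 0.003375 is still above 57/28457 but 0.15⁴ = 81/160000 is at or below it, so n = 4.

4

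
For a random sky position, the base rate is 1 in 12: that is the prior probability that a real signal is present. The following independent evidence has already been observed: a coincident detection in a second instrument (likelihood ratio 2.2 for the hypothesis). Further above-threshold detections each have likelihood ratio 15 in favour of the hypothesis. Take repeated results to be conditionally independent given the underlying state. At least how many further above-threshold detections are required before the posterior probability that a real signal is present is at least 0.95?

2

Prior odds = (1/12)/(11/12) = 1/11.
Bayes factor of the evidence already in hand = 2.2.
Odds after that evidence = (1/11) × 2.2 = 0.2.
Target odds = 0.95/0.05 = 19.
Need 15ⁿ ≥ 19 ÷ 0.2 = 95.
15¹ = 15 falls short of 95 but 15² = 225 reaches it, so n = 2.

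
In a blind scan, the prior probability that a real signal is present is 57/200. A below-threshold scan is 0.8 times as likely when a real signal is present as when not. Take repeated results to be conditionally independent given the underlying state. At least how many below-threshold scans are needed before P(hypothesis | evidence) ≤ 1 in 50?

14

Prior odds = 0.285/0.715 = 57/143.
Likelihood ratio per below-threshold scan = 0.8.
Target odds: 0.02 ÷ 0.98 = 1/49.
Need (57/143) × 0.8ⁿ ≤ 1/49, i.e. 0.8ⁿ ≤ 143/2793.
0.8¹³ ≈0.0549756 is still above 143/2793 but 0.8¹⁴ ≈0.0439805 is at or below it, so n = 14.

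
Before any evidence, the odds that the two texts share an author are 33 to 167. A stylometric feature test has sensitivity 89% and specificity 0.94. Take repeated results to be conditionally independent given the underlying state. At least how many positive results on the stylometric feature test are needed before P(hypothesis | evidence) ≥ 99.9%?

Prior odds = 33/167.
False-positive rate = 1 − 0.94 = 0.06; likelihood ratio of a positive = 0.89/0.06 = 89/6.
Target odds: 0.999 ÷ 0.001 = 999.
Need (33/167) × (89/6)ⁿ ≥ 999, i.e. (89/6)ⁿ ≥ 55611/11.
(89/6)³ = 704969/216 falls short of 55611/11 but (89/6)⁴ = 62742241/1296 reaches it, so n = 4.

4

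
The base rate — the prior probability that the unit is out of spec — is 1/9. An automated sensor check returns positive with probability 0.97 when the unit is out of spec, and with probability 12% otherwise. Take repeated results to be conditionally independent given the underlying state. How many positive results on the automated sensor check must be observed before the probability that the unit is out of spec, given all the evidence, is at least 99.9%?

5

Prior odds = (1/9)/(8/9) = 0.125.
Likelihood ratio of a positive result = 0.97/0.12 = 97/12.
Target posterior odds = 0.999/0.001 = 999.
Need 0.125 × (97/12)ⁿ ≥ 999, i.e. (97/12)ⁿ ≥ 7992.
(97/12)⁴ = 88529281/20736 falls short of 7992 but (97/12)⁵ ≈34510.6 reaches it, so n = 5.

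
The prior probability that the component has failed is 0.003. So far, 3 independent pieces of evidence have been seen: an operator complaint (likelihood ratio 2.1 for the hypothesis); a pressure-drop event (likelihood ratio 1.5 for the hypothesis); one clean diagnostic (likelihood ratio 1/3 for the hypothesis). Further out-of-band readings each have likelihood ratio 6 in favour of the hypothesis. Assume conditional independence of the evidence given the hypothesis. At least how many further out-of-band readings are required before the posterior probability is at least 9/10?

5

Prior odds = 0.003/0.997 = 3/997.
Combined Bayes factor of the evidence already in hand = 2.1 × 1.5 × (1/3) = 1.05.
Odds after that evidence = (3/997) × 1.05 = 63/19940.
Target odds = 0.9/0.1 = 9.
Need 6ⁿ ≥ 9 ÷ (63/19940) = 19940/7.
6⁴ = 1296 falls short of 19940/7 but 6⁵ = 7776 reaches it, so n = 5.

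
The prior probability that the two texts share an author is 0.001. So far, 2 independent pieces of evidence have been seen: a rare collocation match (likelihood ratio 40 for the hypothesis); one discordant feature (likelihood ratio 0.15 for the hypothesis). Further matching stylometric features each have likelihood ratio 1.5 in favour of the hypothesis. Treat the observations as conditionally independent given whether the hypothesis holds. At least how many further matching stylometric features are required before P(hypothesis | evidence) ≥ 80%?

Prior odds = 0.001/0.999 = 1/999.
Combined Bayes factor of the evidence already in hand = 40 × 0.15 = 6.
Odds after that evidence = (1/999) × 6 = 2/333.
Target odds = 0.8/0.2 = 4.
Need 1.5ⁿ ≥ 4 ÷ (2/333) = 666.
1.5¹⁶ = 43046721/65536 falls short of 666 but 1.5¹⁷ = 129140163/131072 reaches it, so n = 17.

17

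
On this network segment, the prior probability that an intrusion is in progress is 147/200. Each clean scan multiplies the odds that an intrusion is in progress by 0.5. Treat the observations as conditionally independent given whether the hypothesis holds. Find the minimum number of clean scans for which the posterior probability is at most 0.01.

Prior odds = 0.735/0.265 = 147/53.
Likelihood ratio per clean scan = 0.5.
Target posterior odds = 0.01/0.99 = 1/99.
Need (147/53) × 0.5ⁿ ≤ 1/99, i.e. 0.5ⁿ ≤ 53/14553.
0.5⁸ = 0.00390625 is still above 53/14553 but 0.5⁹ = 0.001953125 is at or below it, so n = 9.

9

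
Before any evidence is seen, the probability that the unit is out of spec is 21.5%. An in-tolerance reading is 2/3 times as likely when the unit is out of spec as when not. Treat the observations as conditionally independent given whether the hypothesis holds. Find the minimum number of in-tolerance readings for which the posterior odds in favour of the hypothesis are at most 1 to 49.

Prior odds = 0.215/0.785 = 43/157.
Likelihood ratio per in-tolerance reading = 2/3.
Target odds = 1/49.
Require (2/3)ⁿ ≤ 1/49 ÷ (43/157) = 157/2107.
(2/3)⁶ = 64/729 is still above 157/2107 but (2/3)⁷ = 128/2187 is at or below it, so n = 7.

7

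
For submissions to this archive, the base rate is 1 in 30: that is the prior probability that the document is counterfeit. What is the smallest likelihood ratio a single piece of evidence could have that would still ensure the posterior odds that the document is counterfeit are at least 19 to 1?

551

Prior odds = (1/30)/(29/30) = 1/29.
Target odds = 19.
Required Bayes factor = 19 ÷ (1/29) = 551.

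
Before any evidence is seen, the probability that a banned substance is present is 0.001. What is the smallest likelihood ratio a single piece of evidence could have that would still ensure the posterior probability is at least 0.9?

8991

Prior odds = 0.001/0.999 = 1/999.
Target odds = 0.9/0.1 = 9.
Required Bayes factor = 9 ÷ (1/999) = 8991.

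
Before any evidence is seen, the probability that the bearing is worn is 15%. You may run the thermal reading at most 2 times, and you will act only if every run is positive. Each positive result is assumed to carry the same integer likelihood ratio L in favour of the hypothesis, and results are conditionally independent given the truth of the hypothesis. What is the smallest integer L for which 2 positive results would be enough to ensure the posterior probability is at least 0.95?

Prior odds = 0.15/0.85 = 3/17.
Target odds = 0.95/0.05 = 19.
Need L² ≥ 19 ÷ (3/17) = 323/3.
10² = 100 < 323/3 ≤ 121 = 11², so L = 11.

11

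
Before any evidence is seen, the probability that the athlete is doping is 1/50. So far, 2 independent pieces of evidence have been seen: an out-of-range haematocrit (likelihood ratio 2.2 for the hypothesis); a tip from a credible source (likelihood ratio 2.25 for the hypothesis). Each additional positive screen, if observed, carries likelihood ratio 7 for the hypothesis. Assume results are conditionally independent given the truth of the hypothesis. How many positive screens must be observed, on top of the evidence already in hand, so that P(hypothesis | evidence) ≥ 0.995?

Prior odds = 0.02/0.98 = 1/49.
Combined Bayes factor of the evidence already in hand = 2.2 × 2.25 = 4.95.
Odds after that evidence = (1/49) × 4.95 = 99/980.
Target odds = 0.995/0.005 = 199.
Need 7ⁿ ≥ 199 ÷ (99/980) = 195020/99.
7³ = 343 falls short of 195020/99 but 7⁴ = 2401 reaches it, so n = 4.

4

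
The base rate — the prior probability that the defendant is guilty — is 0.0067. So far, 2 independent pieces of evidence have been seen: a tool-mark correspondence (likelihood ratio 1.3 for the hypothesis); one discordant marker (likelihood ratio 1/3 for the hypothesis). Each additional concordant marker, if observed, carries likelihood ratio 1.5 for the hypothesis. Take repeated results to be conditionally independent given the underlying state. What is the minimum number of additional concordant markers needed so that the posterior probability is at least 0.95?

22

Prior odds = 0.0067/0.9933 = 67/9933.
Combined Bayes factor of the evidence already in hand = 1.3 × (1/3) = 13/30.
Odds after that evidence = (67/9933) × 13/30 = 871/297990.
Target odds = 0.95/0.05 = 19.
Need 1.5ⁿ ≥ 19 ÷ (871/297990) = 5661810/871.
1.5²¹ ≈4987.89 falls short of 5661810/871 but 1.5²² ≈7481.83 reaches it, so n = 22.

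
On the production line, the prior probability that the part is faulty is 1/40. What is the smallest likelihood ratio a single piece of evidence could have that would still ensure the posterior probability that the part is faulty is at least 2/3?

78

Prior odds = 0.025/0.975 = 1/39.
Target odds = (2/3)/(1/3) = 2.
Required Bayes factor = 2 ÷ (1/39) = 78.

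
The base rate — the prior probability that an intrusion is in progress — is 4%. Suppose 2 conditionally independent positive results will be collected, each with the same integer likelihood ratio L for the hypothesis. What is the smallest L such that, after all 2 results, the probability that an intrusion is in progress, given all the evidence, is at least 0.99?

49

Prior odds = 0.04/0.96 = 1/24.
Target odds = 0.99/0.01 = 99.
Need L² ≥ 99 ÷ (1/24) = 2376.
48² = 2304 < 2376 ≤ 2401 = 49², so L = 49.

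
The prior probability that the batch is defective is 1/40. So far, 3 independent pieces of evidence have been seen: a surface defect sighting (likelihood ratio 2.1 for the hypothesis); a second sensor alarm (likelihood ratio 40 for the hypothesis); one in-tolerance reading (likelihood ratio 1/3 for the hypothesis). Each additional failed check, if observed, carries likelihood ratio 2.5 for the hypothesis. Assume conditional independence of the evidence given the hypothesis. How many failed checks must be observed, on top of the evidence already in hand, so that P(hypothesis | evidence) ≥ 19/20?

4

Prior odds = 0.025/0.975 = 1/39.
Combined Bayes factor of the evidence already in hand = 2.1 × 40 × (1/3) = 28.
Odds after that evidence = (1/39) × 28 = 28/39.
Target odds = 0.95/0.05 = 19.
Need 2.5ⁿ ≥ 19 ÷ (28/39) = 741/28.
2.5³ = 15.625 falls short of 741/28 but 2.5⁴ = 39.0625 reaches it, so n = 4.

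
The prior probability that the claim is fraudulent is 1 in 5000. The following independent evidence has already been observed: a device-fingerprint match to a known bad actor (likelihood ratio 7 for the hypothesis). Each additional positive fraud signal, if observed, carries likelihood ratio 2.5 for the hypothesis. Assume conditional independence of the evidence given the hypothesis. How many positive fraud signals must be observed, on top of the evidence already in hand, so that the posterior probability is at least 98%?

Prior odds = 0.0002/0.9998 = 1/4999.
Bayes factor of the evidence already in hand = 7.
Odds after that evidence = (1/4999) × 7 = 7/4999.
Target odds = 0.98/0.02 = 49.
Need 2.5ⁿ ≥ 49 ÷ (7/4999) = 34993.
2.5¹¹ = 48828125/2048 falls short of 34993 but 2.5¹² = 244140625/4096 reaches it, so n = 12.

12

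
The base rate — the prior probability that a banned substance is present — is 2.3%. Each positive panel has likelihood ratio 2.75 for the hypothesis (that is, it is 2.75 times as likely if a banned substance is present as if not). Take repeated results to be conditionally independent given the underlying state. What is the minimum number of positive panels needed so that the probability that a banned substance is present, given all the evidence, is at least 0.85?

Prior odds = 0.023/0.977 = 23/977.
Likelihood ratio per positive panel = 2.75.
Target odds: 0.85 ÷ 0.15 = 17/3.
Need (23/977) × 2.75ⁿ ≥ 17/3, i.e. 2.75ⁿ ≥ 16609/69.
2.75⁵ = 161051/1024 falls short of 16609/69 but 2.75⁶ = 1771561/4096 reaches it, so n = 6.

6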